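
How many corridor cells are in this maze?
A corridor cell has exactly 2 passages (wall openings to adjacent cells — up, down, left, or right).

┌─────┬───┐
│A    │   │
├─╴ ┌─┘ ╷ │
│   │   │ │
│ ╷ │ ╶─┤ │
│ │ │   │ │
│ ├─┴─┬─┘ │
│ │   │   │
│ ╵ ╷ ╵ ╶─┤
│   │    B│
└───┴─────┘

Counting cells with exactly 2 passages:
Total corridor cells: 17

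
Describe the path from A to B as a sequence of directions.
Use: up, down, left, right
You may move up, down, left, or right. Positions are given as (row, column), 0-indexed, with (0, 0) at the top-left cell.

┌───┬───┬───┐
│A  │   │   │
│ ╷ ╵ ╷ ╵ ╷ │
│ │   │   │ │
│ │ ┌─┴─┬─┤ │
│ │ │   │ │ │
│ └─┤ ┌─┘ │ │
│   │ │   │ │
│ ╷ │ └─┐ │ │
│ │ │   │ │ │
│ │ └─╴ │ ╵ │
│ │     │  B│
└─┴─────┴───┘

Finding the path and converting it to directions:
Path through cells: (0,0) → (0,1) → (1,1) → (1,2) → (0,2) → (0,3) → (1,3) → (1,4) → (0,4) → (0,5) → (1,5) → (2,5) → (3,5) → (4,5) → (5,5)
Directions: right, down, right, up, right, down, right, up, right, down, down, down, down, down

Solution:

┌───┬───┬───┐
│A ↓│↱ ↓│↱ ↓│
│ ╷ ╵ ╷ ╵ ╷ │
│ │↳ ↑│↳ ↑│↓│
│ │ ┌─┴─┬─┤ │
│ │ │   │ │↓│
│ └─┤ ┌─┘ │ │
│   │ │   │↓│
│ ╷ │ └─┐ │ │
│ │ │   │ │↓│
│ │ └─╴ │ ╵ │
│ │     │  B│
└─┴─────┴───┘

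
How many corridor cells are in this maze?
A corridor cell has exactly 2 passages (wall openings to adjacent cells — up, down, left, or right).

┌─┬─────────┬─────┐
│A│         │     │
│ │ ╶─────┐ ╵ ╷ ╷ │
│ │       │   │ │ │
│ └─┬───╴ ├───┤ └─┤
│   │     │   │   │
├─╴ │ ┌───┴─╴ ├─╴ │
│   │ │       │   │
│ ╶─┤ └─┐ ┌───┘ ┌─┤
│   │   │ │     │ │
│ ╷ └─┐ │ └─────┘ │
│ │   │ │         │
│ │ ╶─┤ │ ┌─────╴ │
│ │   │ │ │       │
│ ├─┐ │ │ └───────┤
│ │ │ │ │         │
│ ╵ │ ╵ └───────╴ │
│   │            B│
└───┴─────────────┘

Counting cells with exactly 2 passages:
Total corridor cells: 65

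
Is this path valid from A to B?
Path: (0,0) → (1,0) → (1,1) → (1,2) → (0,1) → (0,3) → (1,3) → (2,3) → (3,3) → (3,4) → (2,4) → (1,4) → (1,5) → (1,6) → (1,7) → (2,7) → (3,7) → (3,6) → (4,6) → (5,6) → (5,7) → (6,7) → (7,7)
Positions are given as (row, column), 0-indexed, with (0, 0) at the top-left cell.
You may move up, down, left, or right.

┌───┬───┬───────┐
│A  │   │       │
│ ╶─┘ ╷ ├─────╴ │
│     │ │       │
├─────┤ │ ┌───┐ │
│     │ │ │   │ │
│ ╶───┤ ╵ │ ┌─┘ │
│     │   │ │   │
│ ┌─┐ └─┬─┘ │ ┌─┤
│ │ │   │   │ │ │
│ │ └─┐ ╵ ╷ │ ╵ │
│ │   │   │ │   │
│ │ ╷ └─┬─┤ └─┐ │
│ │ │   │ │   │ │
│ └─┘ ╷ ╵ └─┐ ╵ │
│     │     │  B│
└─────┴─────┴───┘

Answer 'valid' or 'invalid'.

Checking path validity:
Result: Invalid move at step 4: cannot move from (1, 2) to (0, 1).

invalid

Correct solution:

┌───┬───┬───────┐
│A  │↱ ↓│       │
│ ╶─┘ ╷ ├─────╴ │
│↳ → ↑│↓│↱ → → ↓│
├─────┤ │ ┌───┐ │
│     │↓│↑│   │↓│
│ ╶───┤ ╵ │ ┌─┘ │
│     │↳ ↑│ │↓ ↲│
│ ┌─┐ └─┬─┘ │ ┌─┤
│ │ │   │   │↓│ │
│ │ └─┐ ╵ ╷ │ ╵ │
│ │   │   │ │↳ ↓│
│ │ ╷ └─┬─┤ └─┐ │
│ │ │   │ │   │↓│
│ └─┘ ╷ ╵ └─┐ ╵ │
│     │     │  B│
└─────┴─────┴───┘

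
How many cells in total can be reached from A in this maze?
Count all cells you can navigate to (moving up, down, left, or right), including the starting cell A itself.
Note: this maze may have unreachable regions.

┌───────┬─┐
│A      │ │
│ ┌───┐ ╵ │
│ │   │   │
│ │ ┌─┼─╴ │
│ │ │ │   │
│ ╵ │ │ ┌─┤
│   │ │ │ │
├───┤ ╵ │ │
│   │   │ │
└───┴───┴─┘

Using BFS/flood-fill to find all reachable cells from A:
Maze size: 5 × 5 = 25 total cells
4 cell(s) are walled off and cannot be reached from A.
Reachable cells: 21

Reachable region (· marks reachable cells):

┌───────┬─┐
│A · · ·│·│
│ ┌───┐ ╵ │
│·│· ·│· ·│
│ │ ┌─┼─╴ │
│·│·│·│· ·│
│ ╵ │ │ ┌─┤
│· ·│·│·│ │
├───┤ ╵ │ │
│   │· ·│ │
└───┴───┴─┘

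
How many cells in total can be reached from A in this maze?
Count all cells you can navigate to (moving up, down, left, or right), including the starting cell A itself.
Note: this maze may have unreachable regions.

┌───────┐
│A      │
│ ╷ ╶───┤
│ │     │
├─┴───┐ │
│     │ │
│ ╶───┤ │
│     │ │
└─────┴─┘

Using BFS/flood-fill to find all reachable cells from A:
Maze size: 4 × 4 = 16 total cells
6 cell(s) are walled off and cannot be reached from A.
Reachable cells: 10

Reachable region (· marks reachable cells):

┌───────┐
│A · · ·│
│ ╷ ╶───┤
│·│· · ·│
├─┴───┐ │
│     │·│
│ ╶───┤ │
│     │·│
└─────┴─┘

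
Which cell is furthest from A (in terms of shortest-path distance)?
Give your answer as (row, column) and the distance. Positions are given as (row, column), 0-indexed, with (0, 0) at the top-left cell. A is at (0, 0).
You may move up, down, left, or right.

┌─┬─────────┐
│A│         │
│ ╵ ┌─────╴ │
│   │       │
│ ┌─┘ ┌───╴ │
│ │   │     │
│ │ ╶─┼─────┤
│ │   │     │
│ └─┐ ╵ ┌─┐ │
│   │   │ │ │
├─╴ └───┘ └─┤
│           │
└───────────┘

Computing BFS distances from A to all cells:
Furthest cell: (4, 5)
Distance: 21 steps

Path from A to the furthest cell:

┌─┬─────────┐
│A│↱ → → → ↓│
│ ╵ ┌─────╴ │
│↳ ↑│↓ ← ← ↲│
│ ┌─┘ ┌───╴ │
│ │↓ ↲│     │
│ │ ╶─┼─────┤
│ │↳ ↓│↱ → ↓│
│ └─┐ ╵ ┌─┐ │
│   │↳ ↑│ │B│
├─╴ └───┘ └─┤
│           │
└───────────┘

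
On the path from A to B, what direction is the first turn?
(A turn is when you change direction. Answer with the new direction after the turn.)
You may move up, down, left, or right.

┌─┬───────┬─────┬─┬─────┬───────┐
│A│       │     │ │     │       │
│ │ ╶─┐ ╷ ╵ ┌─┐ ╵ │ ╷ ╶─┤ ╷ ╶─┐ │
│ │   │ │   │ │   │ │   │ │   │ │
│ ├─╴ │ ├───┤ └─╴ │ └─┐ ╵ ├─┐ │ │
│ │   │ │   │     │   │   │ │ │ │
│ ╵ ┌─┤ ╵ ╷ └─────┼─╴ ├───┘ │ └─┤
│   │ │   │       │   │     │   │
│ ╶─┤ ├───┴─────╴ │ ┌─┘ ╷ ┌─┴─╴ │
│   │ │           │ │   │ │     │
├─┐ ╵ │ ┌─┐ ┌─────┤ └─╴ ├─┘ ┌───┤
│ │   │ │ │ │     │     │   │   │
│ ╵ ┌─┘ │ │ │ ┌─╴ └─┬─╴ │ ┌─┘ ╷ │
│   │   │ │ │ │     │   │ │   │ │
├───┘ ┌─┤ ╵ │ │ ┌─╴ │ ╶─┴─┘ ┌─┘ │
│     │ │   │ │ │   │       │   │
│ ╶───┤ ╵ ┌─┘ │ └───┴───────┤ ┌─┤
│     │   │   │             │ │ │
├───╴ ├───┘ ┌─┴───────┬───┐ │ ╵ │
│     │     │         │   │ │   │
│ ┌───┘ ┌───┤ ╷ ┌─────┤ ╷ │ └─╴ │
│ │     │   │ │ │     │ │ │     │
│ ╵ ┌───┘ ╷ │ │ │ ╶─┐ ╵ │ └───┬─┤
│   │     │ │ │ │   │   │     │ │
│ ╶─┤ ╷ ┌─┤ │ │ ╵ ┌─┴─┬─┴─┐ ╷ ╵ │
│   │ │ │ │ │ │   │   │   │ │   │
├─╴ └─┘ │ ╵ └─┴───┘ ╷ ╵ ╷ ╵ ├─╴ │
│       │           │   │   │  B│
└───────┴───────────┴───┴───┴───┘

Directions: down, down, down, right, up, right, up, left, up, right, right, down, down, down, right, up, right, down, right, right, right, down, left, left, left, left, left, down, down, left, down, left, left, down, right, right, down, left, left, down, down, down, right, down, right, right, up, up, right, up, right, down, down, down, right, right, right, right, up, right, down, right, up, right, down, right, up, up, right, down, right, down
First turn direction: right

Solution:

┌─┬───────┬─────┬─┬─────┬───────┐
│A│↱ → ↓  │     │ │     │       │
│ │ ╶─┐ ╷ ╵ ┌─┐ ╵ │ ╷ ╶─┤ ╷ ╶─┐ │
│↓│↑ ↰│↓│   │ │   │ │   │ │   │ │
│ ├─╴ │ ├───┤ └─╴ │ └─┐ ╵ ├─┐ │ │
│↓│↱ ↑│↓│↱ ↓│     │   │   │ │ │ │
│ ╵ ┌─┤ ╵ ╷ └─────┼─╴ ├───┘ │ └─┤
│↳ ↑│ │↳ ↑│↳ → → ↓│   │     │   │
│ ╶─┤ ├───┴─────╴ │ ┌─┘ ╷ ┌─┴─╴ │
│   │ │↓ ← ← ← ← ↲│ │   │ │     │
├─┐ ╵ │ ┌─┐ ┌─────┤ └─╴ ├─┘ ┌───┤
│ │   │↓│ │ │     │     │   │   │
│ ╵ ┌─┘ │ │ │ ┌─╴ └─┬─╴ │ ┌─┘ ╷ │
│   │↓ ↲│ │ │ │     │   │ │   │ │
├───┘ ┌─┤ ╵ │ │ ┌─╴ │ ╶─┴─┘ ┌─┘ │
│↓ ← ↲│ │   │ │ │   │       │   │
│ ╶───┤ ╵ ┌─┘ │ └───┴───────┤ ┌─┤
│↳ → ↓│   │   │             │ │ │
├───╴ ├───┘ ┌─┴───────┬───┐ │ ╵ │
│↓ ← ↲│     │         │   │ │   │
│ ┌───┘ ┌───┤ ╷ ┌─────┤ ╷ │ └─╴ │
│↓│     │↱ ↓│ │ │     │ │ │     │
│ ╵ ┌───┘ ╷ │ │ │ ╶─┐ ╵ │ └───┬─┤
│↓  │  ↱ ↑│↓│ │ │   │   │  ↱ ↓│ │
│ ╶─┤ ╷ ┌─┤ │ │ ╵ ┌─┴─┬─┴─┐ ╷ ╵ │
│↳ ↓│ │↑│ │↓│ │   │↱ ↓│↱ ↓│↑│↳ ↓│
├─╴ └─┘ │ ╵ └─┴───┘ ╷ ╵ ╷ ╵ ├─╴ │
│  ↳ → ↑│  ↳ → → → ↑│↳ ↑│↳ ↑│  B│
└───────┴───────────┴───┴───┴───┘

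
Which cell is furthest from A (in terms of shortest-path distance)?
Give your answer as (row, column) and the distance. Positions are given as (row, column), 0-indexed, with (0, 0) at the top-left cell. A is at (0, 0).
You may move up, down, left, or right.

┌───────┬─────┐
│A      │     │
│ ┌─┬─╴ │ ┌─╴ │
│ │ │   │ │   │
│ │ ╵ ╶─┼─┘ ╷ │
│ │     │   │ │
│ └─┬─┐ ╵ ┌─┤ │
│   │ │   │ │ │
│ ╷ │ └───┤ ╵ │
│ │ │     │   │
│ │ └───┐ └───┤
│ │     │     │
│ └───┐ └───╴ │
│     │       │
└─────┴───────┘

Computing BFS distances from A to all cells:
Furthest cell: (3, 2)
Distance: 19 steps

Path from A to the furthest cell:

┌───────┬─────┐
│A      │     │
│ ┌─┬─╴ │ ┌─╴ │
│↓│ │   │ │   │
│ │ ╵ ╶─┼─┘ ╷ │
│↓│     │   │ │
│ └─┬─┐ ╵ ┌─┤ │
│↳ ↓│B│   │ │ │
│ ╷ │ └───┤ ╵ │
│ │↓│↑ ← ↰│   │
│ │ └───┐ └───┤
│ │↳ → ↓│↑ ← ↰│
│ └───┐ └───╴ │
│     │↳ → → ↑│
└─────┴───────┘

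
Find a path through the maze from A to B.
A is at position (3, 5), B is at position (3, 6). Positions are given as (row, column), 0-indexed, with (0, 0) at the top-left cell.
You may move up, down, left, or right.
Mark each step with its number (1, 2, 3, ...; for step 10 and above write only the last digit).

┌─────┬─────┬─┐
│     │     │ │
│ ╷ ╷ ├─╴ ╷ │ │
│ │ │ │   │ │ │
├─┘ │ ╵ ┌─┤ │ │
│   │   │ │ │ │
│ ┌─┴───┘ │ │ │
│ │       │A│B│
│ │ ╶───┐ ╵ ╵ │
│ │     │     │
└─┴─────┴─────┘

Finding the shortest path from (3, 5) to (3, 6):
Path length: 3 steps
Directions: down → right → up

Solution:

┌─────┬─────┬─┐
│     │     │ │
│ ╷ ╷ ├─╴ ╷ │ │
│ │ │ │   │ │ │
├─┘ │ ╵ ┌─┤ │ │
│   │   │ │ │ │
│ ┌─┴───┘ │ │ │
│ │       │A│B│
│ │ ╶───┐ ╵ ╵ │
│ │     │  1 2│
└─┴─────┴─────┘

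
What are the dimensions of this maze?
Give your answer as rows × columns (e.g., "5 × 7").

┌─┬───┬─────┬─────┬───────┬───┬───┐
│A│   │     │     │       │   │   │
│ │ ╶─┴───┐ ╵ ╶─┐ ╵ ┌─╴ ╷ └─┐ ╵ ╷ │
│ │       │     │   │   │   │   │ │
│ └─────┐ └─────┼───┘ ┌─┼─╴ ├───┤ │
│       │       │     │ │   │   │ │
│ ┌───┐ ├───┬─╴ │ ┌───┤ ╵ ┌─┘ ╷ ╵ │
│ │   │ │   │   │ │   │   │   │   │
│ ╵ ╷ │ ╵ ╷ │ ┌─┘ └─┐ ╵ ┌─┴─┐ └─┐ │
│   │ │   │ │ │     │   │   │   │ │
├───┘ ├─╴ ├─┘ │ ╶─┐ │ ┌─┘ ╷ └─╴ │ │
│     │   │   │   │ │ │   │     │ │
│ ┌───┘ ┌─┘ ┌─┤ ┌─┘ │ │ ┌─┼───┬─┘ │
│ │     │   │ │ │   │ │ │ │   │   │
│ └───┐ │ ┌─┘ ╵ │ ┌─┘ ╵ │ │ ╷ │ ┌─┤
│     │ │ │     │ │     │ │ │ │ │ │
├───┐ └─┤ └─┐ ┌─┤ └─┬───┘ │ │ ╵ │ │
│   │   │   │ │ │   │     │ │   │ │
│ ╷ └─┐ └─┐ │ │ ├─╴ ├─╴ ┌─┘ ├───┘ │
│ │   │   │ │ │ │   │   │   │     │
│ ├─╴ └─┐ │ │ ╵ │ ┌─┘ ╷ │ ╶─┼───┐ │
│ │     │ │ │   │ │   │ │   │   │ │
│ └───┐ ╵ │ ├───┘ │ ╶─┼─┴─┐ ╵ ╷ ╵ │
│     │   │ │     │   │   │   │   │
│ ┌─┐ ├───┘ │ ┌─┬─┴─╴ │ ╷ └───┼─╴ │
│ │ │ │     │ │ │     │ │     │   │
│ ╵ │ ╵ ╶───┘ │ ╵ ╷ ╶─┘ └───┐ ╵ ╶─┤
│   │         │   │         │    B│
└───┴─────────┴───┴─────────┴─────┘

Counting the maze dimensions:
Rows (vertical): 14
Columns (horizontal): 17
Dimensions: 14 × 17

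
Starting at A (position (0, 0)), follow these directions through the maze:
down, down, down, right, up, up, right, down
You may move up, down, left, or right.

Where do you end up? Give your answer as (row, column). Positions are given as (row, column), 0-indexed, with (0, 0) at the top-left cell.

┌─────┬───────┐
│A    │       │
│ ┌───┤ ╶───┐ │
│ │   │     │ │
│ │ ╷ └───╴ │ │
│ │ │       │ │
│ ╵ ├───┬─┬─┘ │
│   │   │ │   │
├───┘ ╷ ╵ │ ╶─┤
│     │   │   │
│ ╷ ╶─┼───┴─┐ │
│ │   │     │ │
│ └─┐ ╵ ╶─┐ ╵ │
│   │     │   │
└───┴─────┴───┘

Following directions step by step:
Start: (0, 0)
  down: (0, 0) → (1, 0)
  down: (1, 0) → (2, 0)
  down: (2, 0) → (3, 0)
  right: (3, 0) → (3, 1)
  up: (3, 1) → (2, 1)
  up: (2, 1) → (1, 1)
  right: (1, 1) → (1, 2)
  down: (1, 2) → (2, 2)
Final position: (2, 2)

Path taken:

┌─────┬───────┐
│A    │       │
│ ┌───┤ ╶───┐ │
│↓│↱ ↓│     │ │
│ │ ╷ └───╴ │ │
│↓│↑│B      │ │
│ ╵ ├───┬─┬─┘ │
│↳ ↑│   │ │   │
├───┘ ╷ ╵ │ ╶─┤
│     │   │   │
│ ╷ ╶─┼───┴─┐ │
│ │   │     │ │
│ └─┐ ╵ ╶─┐ ╵ │
│   │     │   │
└───┴─────┴───┘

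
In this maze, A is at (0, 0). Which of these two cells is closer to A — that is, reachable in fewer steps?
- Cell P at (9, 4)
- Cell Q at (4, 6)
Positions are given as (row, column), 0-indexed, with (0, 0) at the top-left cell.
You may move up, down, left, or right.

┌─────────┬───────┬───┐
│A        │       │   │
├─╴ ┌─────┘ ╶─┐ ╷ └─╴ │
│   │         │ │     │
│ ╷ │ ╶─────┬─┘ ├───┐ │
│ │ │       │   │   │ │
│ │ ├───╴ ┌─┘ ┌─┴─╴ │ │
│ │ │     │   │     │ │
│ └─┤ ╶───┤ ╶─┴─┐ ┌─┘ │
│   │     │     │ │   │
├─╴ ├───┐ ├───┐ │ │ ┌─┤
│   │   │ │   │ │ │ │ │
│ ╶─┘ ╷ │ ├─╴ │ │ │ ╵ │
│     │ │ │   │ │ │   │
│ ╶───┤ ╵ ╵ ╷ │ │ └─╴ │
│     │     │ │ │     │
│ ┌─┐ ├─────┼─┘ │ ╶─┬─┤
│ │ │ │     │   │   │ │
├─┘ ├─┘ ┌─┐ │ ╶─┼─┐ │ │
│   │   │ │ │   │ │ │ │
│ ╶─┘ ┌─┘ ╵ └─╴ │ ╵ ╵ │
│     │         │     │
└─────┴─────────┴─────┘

Shortest path A → P at (9, 4): 55 steps
Shortest path A → Q at (4, 6): 42 steps

Q is closer (42 steps vs 55 steps).

Path to P:

┌─────────┬───────┬───┐
│A ↓      │↱ → ↓  │   │
├─╴ ┌─────┘ ╶─┐ ╷ └─╴ │
│↓ ↲│↱ → → ↑  │↓│     │
│ ╷ │ ╶─────┬─┘ ├───┐ │
│↓│ │↑ ← ↰  │↓ ↲│   │ │
│ │ ├───╴ ┌─┘ ┌─┴─╴ │ │
│↓│ │↱ → ↑│↓ ↲│     │ │
│ └─┤ ╶───┤ ╶─┴─┐ ┌─┘ │
│↳ ↓│↑ ← ↰│↳ → ↓│ │   │
├─╴ ├───┐ ├───┐ │ │ ┌─┤
│↓ ↲│↱ ↓│↑│   │↓│ │ │ │
│ ╶─┘ ╷ │ ├─╴ │ │ │ ╵ │
│↳ → ↑│↓│↑│   │↓│ │   │
│ ╶───┤ ╵ ╵ ╷ │ │ └─╴ │
│     │↳ ↑  │ │↓│     │
│ ┌─┐ ├─────┼─┘ │ ╶─┬─┤
│ │ │ │     │↓ ↲│   │ │
├─┘ ├─┘ ┌─┐ │ ╶─┼─┐ │ │
│   │   │P│ │↳ ↓│ │ │ │
│ ╶─┘ ┌─┘ ╵ └─╴ │ ╵ ╵ │
│     │  ↑ ← ← ↲│     │
└─────┴─────────┴─────┘

Path to Q:

┌─────────┬───────┬───┐
│A ↓      │↱ → ↓  │   │
├─╴ ┌─────┘ ╶─┐ ╷ └─╴ │
│↓ ↲│↱ → → ↑  │↓│     │
│ ╷ │ ╶─────┬─┘ ├───┐ │
│↓│ │↑ ← ↰  │↓ ↲│   │ │
│ │ ├───╴ ┌─┘ ┌─┴─╴ │ │
│↓│ │↱ → ↑│↓ ↲│     │ │
│ └─┤ ╶───┤ ╶─┴─┐ ┌─┘ │
│↳ ↓│↑ ← ↰│↳ Q  │ │   │
├─╴ ├───┐ ├───┐ │ │ ┌─┤
│↓ ↲│↱ ↓│↑│   │ │ │ │ │
│ ╶─┘ ╷ │ ├─╴ │ │ │ ╵ │
│↳ → ↑│↓│↑│   │ │ │   │
│ ╶───┤ ╵ ╵ ╷ │ │ └─╴ │
│     │↳ ↑  │ │ │     │
│ ┌─┐ ├─────┼─┘ │ ╶─┬─┤
│ │ │ │     │   │   │ │
├─┘ ├─┘ ┌─┐ │ ╶─┼─┐ │ │
│   │   │ │ │   │ │ │ │
│ ╶─┘ ┌─┘ ╵ └─╴ │ ╵ ╵ │
│     │         │     │
└─────┴─────────┴─────┘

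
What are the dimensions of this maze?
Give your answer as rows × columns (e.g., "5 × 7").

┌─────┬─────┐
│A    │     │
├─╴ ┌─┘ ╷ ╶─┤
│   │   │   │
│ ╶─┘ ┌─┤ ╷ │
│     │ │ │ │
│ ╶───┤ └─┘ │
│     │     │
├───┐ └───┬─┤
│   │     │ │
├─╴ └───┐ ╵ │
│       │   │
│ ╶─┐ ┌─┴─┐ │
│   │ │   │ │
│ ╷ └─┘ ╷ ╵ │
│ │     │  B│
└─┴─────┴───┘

Counting the maze dimensions:
Rows (vertical): 8
Columns (horizontal): 6
Dimensions: 8 × 6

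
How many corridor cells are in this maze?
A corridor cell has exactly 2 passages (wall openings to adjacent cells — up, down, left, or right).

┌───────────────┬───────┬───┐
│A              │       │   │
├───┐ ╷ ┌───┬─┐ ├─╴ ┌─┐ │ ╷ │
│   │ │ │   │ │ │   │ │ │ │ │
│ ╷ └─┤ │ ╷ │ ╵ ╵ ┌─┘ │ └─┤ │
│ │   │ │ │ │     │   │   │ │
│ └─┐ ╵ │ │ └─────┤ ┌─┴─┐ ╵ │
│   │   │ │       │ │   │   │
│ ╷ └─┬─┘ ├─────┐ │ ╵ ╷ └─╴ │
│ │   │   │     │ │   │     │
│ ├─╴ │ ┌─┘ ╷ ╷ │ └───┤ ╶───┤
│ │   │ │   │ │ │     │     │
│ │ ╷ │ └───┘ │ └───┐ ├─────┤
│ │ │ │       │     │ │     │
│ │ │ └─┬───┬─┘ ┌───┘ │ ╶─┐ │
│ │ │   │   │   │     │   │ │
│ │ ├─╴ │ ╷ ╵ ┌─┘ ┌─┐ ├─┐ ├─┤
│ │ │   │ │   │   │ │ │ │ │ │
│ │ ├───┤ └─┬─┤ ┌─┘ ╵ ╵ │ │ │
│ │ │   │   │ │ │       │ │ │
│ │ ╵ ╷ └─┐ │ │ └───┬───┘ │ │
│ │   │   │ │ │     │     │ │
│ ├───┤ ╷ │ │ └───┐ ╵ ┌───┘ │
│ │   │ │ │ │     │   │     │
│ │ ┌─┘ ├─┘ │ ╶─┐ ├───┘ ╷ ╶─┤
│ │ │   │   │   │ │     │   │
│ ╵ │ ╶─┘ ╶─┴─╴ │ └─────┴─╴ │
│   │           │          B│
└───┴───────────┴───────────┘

Counting cells with exactly 2 passages:
Total corridor cells: 160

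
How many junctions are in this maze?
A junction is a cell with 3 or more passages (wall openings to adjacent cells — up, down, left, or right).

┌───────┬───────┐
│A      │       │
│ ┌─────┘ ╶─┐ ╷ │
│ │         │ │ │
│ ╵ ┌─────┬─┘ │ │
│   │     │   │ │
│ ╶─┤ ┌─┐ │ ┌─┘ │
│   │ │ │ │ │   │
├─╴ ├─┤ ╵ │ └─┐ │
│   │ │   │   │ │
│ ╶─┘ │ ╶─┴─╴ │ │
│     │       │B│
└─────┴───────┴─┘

Checking each cell for number of passages:

Junctions found (3+ passages):
  (0, 6): 3 passages
  (1, 4): 3 passages
  (2, 0): 3 passages
  (3, 7): 3 passages
  (4, 3): 3 passages
Total junctions: 5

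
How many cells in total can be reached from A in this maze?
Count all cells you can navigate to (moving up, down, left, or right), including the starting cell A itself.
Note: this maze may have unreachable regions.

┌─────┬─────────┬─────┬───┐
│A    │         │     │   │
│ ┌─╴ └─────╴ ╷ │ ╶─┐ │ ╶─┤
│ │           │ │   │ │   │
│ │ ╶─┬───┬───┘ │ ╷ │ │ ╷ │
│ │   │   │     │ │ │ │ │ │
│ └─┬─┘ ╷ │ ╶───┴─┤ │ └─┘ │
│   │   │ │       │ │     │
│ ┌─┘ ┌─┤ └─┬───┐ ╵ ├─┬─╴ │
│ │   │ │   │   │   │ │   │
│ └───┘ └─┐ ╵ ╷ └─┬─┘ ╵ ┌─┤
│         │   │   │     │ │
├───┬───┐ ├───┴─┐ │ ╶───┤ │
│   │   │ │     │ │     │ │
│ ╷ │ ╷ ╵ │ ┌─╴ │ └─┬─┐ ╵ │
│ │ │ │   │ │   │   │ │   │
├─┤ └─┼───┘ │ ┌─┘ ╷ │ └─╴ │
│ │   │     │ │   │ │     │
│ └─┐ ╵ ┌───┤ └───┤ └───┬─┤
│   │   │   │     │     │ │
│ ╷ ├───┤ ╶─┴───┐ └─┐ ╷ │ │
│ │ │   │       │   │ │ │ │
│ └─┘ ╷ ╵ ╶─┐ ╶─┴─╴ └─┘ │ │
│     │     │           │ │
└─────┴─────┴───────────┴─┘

Using BFS/flood-fill to find all reachable cells from A:
Maze size: 12 × 13 = 156 total cells
77 cell(s) are walled off and cannot be reached from A.
Reachable cells: 79

Reachable region (· marks reachable cells):

┌─────┬─────────┬─────┬───┐
│A · ·│· · · · ·│· · ·│· ·│
│ ┌─╴ └─────╴ ╷ │ ╶─┐ │ ╶─┤
│·│· · · · · ·│·│· ·│·│· ·│
│ │ ╶─┬───┬───┘ │ ╷ │ │ ╷ │
│·│· ·│   │· · ·│·│·│·│·│·│
│ └─┬─┘ ╷ │ ╶───┴─┤ │ └─┘ │
│· ·│   │ │· · · ·│·│· · ·│
│ ┌─┘ ┌─┤ └─┬───┐ ╵ ├─┬─╴ │
│·│   │·│   │   │· ·│·│· ·│
│ └───┘ └─┐ ╵ ╷ └─┬─┘ ╵ ┌─┤
│· · · · ·│   │   │· · ·│·│
├───┬───┐ ├───┴─┐ │ ╶───┤ │
│   │· ·│·│     │ │· · ·│·│
│ ╷ │ ╷ ╵ │ ┌─╴ │ └─┬─┐ ╵ │
│ │ │·│· ·│ │   │   │·│· ·│
├─┤ └─┼───┘ │ ┌─┘ ╷ │ └─╴ │
│ │   │     │ │   │ │· · ·│
│ └─┐ ╵ ┌───┤ └───┤ └───┬─┤
│   │   │   │     │     │ │
│ ╷ ├───┤ ╶─┴───┐ └─┐ ╷ │ │
│ │ │   │       │   │ │ │ │
│ └─┘ ╷ ╵ ╶─┐ ╶─┴─╴ └─┘ │ │
│     │     │           │ │
└─────┴─────┴───────────┴─┘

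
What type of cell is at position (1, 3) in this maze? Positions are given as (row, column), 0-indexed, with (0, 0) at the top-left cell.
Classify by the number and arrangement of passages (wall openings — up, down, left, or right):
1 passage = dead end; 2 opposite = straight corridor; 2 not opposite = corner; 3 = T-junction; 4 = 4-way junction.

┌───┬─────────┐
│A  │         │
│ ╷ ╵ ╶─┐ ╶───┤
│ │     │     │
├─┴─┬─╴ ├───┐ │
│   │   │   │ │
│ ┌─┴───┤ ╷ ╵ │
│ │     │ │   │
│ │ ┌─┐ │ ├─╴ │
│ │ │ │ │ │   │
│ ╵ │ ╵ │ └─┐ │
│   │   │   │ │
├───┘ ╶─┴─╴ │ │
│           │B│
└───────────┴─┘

Checking cell at (1, 3):
Number of passages: 2
Cell type: corner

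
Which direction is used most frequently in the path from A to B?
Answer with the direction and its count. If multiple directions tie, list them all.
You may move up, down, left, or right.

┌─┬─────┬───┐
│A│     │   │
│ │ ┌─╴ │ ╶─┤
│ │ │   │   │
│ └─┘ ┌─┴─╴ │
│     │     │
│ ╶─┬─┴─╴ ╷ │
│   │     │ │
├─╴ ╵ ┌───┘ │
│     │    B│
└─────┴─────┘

Directions: down, down, down, right, down, right, up, right, right, up, right, down, down
Counts: {'down': 6, 'right': 5, 'up': 2}
Most common: down (6 times)

Solution:

┌─┬─────┬───┐
│A│     │   │
│ │ ┌─╴ │ ╶─┤
│↓│ │   │   │
│ └─┘ ┌─┴─╴ │
│↓    │  ↱ ↓│
│ ╶─┬─┴─╴ ╷ │
│↳ ↓│↱ → ↑│↓│
├─╴ ╵ ┌───┘ │
│  ↳ ↑│    B│
└─────┴─────┘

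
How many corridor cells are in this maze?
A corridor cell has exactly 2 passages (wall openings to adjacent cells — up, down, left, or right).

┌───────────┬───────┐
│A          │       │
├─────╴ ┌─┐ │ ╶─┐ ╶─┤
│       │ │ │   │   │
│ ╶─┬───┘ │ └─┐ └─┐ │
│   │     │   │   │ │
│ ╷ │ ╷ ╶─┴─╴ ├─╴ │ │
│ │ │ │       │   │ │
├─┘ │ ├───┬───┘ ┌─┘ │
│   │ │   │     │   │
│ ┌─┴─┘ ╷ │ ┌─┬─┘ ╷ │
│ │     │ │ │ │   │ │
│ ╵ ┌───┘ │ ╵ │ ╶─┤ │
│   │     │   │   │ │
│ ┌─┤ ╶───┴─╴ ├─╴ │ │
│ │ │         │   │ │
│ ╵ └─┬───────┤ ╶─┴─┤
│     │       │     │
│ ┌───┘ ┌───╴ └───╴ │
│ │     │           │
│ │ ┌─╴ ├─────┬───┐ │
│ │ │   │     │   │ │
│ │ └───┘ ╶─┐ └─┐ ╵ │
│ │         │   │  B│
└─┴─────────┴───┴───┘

Counting cells with exactly 2 passages:
Total corridor cells: 92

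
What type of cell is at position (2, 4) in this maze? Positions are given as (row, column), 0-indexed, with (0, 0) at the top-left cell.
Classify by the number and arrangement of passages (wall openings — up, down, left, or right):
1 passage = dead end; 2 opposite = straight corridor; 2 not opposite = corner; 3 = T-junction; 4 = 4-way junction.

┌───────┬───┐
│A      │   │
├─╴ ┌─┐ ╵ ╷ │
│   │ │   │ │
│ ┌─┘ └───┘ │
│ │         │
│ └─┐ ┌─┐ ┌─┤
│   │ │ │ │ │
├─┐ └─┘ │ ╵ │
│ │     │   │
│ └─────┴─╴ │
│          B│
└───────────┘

Checking cell at (2, 4):
Number of passages: 3
Cell type: T-junction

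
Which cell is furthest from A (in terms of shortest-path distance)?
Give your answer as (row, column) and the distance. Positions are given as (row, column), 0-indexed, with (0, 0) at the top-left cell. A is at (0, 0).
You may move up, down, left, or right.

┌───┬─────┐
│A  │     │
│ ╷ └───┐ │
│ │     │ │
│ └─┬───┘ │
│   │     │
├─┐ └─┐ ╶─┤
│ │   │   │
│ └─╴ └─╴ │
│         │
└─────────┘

Computing BFS distances from A to all cells:
Furthest cell: (0, 2)
Distance: 16 steps

Path from A to the furthest cell:

┌───┬─────┐
│A  │B ← ↰│
│ ╷ └───┐ │
│↓│     │↑│
│ └─┬───┘ │
│↳ ↓│  ↱ ↑│
├─┐ └─┐ ╶─┤
│ │↳ ↓│↑ ↰│
│ └─╴ └─╴ │
│    ↳ → ↑│
└─────────┘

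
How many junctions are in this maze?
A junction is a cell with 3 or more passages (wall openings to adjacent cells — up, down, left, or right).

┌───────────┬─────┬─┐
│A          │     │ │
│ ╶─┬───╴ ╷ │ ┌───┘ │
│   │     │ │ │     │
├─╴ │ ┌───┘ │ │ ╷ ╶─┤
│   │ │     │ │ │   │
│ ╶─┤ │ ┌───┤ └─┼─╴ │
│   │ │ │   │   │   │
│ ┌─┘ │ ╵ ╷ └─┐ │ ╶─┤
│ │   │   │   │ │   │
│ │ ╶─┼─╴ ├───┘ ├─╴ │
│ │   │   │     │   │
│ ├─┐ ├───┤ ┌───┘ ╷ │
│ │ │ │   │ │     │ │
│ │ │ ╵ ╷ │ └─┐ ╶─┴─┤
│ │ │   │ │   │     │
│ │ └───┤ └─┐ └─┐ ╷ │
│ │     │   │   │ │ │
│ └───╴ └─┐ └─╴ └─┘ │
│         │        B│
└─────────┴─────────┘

Checking each cell for number of passages:

Junctions found (3+ passages):
  (0, 4): 3 passages
  (1, 8): 3 passages
  (3, 0): 3 passages
  (4, 4): 3 passages
  (5, 9): 3 passages
  (6, 7): 3 passages
  (7, 8): 3 passages
  (9, 3): 3 passages
  (9, 7): 3 passages
Total junctions: 9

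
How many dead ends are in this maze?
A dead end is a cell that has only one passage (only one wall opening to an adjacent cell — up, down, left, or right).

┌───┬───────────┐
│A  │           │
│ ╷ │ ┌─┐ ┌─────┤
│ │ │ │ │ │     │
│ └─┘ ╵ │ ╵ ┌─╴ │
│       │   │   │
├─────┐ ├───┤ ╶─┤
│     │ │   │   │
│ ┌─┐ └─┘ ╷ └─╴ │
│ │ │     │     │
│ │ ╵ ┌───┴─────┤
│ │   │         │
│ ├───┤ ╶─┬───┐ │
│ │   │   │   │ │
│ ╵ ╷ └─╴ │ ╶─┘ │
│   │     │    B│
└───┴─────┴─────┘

Checking each cell for number of passages:

Dead ends found at positions:
  (0, 7)
  (1, 1)
  (1, 3)
  (3, 3)
  (4, 1)
  (6, 6)
Total dead ends: 6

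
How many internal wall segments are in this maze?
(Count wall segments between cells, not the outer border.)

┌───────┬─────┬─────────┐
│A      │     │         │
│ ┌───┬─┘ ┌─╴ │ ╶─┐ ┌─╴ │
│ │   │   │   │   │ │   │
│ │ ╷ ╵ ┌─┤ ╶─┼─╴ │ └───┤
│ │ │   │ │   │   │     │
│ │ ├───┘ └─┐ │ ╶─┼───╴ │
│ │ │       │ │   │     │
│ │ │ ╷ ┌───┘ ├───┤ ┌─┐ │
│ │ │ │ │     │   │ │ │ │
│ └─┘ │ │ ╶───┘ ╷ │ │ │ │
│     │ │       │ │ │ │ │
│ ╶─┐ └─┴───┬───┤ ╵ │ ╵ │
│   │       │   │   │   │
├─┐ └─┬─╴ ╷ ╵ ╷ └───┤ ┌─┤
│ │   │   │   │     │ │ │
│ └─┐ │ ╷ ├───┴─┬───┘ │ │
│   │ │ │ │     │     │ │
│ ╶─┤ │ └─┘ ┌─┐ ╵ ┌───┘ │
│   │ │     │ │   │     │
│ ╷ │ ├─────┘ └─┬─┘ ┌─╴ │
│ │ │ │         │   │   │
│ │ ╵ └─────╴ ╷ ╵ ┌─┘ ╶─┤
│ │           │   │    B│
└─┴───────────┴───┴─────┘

Counting internal wall segments:
Total internal walls: 121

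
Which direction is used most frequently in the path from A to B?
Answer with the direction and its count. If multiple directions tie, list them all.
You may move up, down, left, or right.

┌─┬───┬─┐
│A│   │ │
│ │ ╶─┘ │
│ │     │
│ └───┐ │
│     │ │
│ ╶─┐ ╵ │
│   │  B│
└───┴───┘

Directions: down, down, right, right, down, right
Counts: {'down': 3, 'right': 3}
Most common: down and right (tied at 3 times each)

Solution:

┌─┬───┬─┐
│A│   │ │
│ │ ╶─┘ │
│↓│     │
│ └───┐ │
│↳ → ↓│ │
│ ╶─┐ ╵ │
│   │↳ B│
└───┴───┘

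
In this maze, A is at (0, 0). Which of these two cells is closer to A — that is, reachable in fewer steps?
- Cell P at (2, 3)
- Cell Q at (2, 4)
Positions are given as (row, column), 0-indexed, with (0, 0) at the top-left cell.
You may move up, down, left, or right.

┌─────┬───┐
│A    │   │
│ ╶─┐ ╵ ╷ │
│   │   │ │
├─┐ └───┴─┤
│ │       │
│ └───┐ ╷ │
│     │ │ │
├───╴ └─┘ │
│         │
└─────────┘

Shortest path A → P at (2, 3): 5 steps
Shortest path A → Q at (2, 4): 6 steps

P is closer (5 steps vs 6 steps).

Path to P:

┌─────┬───┐
│A    │   │
│ ╶─┐ ╵ ╷ │
│↳ ↓│   │ │
├─┐ └───┴─┤
│ │↳ → P  │
│ └───┐ ╷ │
│     │ │ │
├───╴ └─┘ │
│         │
└─────────┘

Path to Q:

┌─────┬───┐
│A    │   │
│ ╶─┐ ╵ ╷ │
│↳ ↓│   │ │
├─┐ └───┴─┤
│ │↳ → → Q│
│ └───┐ ╷ │
│     │ │ │
├───╴ └─┘ │
│         │
└─────────┘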